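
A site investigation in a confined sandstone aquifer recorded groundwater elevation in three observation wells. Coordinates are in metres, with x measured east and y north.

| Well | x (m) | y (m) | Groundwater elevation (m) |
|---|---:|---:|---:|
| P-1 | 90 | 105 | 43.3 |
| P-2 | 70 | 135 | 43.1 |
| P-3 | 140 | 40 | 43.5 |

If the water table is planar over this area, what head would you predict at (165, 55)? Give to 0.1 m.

42.2 m

Taking P-1 as reference: P-2−P-1 = (-20, 30, -0.2); P-3−P-1 = (50, -65, +0.2).
Determinant of the coordinate differences = (-20)·(-65) − 50·30 = -200.
∂h/∂x = [(-0.2)·(-65) − (+0.2)·30] / -200 = -0.03500
∂h/∂y = [(-20)·(+0.2) − 50·(-0.2)] / -200 = -0.03000
h(165, 55) = 43.3 + (-0.03500)·(75) + (-0.03000)·(-50) = 43.3 -2.625 +1.500 = 42.175 m.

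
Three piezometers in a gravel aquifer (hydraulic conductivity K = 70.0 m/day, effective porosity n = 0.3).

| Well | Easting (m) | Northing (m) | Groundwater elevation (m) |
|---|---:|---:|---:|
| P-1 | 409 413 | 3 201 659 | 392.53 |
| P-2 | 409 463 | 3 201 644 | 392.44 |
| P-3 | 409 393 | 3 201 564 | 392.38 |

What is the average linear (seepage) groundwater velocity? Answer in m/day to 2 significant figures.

0.52 m/day

With h = a·x + b·y + c and P-1 as origin, the differences give:
  50·a + (-15)·b = -0.09
  (-20)·a + (-95)·b = -0.15
Eliminate b (×(-95) and ×(-15), subtract): -5050·a = 6.300 → a = ∂h/∂x = -0.001248
Back-substitute: b = ∂h/∂y = +0.001842.
|∇h| = √(-0.001248² + 0.001842²) = 0.002225
Seepage velocity v = K·i/n = 70.0 × 0.002225 / 0.3 = 0.5192 m/day.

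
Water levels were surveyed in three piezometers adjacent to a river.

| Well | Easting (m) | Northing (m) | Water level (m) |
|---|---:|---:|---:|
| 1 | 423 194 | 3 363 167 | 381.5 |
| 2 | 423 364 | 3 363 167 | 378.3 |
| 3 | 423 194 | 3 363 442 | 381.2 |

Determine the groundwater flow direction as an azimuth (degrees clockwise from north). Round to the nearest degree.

087°

∂h/∂x = (378.3 − 381.5) / (423364 − 423194) = -0.01882
∂h/∂y = (381.2 − 381.5) / (3363442 − 3363167) = -0.001091
Flow direction (−∇h) has components (+0.01882 E, +0.001091 N).
Azimuth = atan2(E, N) = atan2(+0.01882, +0.001091) = 86.7° ≈ 087°.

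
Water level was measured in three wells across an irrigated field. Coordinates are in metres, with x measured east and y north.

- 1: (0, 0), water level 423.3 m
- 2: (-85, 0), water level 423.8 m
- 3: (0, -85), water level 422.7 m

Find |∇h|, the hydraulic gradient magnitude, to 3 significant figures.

∂h/∂x = (423.8 − 423.3) / (-85 − 0) = -0.005882
∂h/∂y = (422.7 − 423.3) / (-85 − 0) = +0.007059
|∇h| = √(-0.005882² + 0.007059²) = 0.009188

0.00919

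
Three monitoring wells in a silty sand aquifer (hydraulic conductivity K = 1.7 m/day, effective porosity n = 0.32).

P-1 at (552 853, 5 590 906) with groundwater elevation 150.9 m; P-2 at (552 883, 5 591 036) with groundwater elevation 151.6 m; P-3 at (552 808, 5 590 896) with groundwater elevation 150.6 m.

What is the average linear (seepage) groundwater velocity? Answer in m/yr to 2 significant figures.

Three-point gradient (reference P-1): Δ to P-2 = (30, 130, +0.7), Δ to P-3 = (-45, -10, -0.3).
∂h/∂x = +0.005766, ∂h/∂y = +0.004054 (det = 5550).
|∇h| = √(0.005766² + 0.004054²) = 0.007049
Seepage velocity v = K·i/n = 1.7 × 0.007049 / 0.32 = 0.03745 m/day = 13.68 m/yr.

14 m/yr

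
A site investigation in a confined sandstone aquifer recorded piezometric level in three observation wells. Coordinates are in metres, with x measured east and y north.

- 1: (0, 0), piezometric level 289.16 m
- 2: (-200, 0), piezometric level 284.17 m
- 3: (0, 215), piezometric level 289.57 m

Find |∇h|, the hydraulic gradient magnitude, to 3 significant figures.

0.0250

∂h/∂x = (284.17 − 289.16) / (-200 − 0) = +0.02495
∂h/∂y = (289.57 − 289.16) / (215 − 0) = +0.001907
|∇h| = √(0.02495² + 0.001907²) = 0.02502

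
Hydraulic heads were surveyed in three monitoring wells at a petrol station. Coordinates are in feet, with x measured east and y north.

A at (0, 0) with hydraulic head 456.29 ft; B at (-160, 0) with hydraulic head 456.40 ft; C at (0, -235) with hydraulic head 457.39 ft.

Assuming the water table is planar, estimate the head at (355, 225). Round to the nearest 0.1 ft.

∂h/∂x = (456.40 − 456.29) / (-160 − 0) = -0.0006875
∂h/∂y = (457.39 − 456.29) / (-235 − 0) = -0.004681
h(355, 225) = 456.29 + (-0.0006875)·(355) + (-0.004681)·(225) = 456.29 -0.244 -1.053 = 454.993 ft.

455.0 ft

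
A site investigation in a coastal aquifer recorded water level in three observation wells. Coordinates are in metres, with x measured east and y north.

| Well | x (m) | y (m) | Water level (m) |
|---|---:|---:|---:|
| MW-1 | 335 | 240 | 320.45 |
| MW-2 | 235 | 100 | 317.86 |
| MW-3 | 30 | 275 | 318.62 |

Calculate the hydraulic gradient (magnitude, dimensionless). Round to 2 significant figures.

0.015

Taking MW-1 as reference: MW-2−MW-1 = (-100, -140, -2.59); MW-3−MW-1 = (-305, 35, -1.83).
Determinant of the coordinate differences = (-100)·35 − (-305)·(-140) = -46200.
∂h/∂x = [(-2.59)·35 − (-1.83)·(-140)] / -46200 = +0.007508
∂h/∂y = [(-100)·(-1.83) − (-305)·(-2.59)] / -46200 = +0.01314
|∇h| = √(0.007508² + 0.01314²) = 0.01513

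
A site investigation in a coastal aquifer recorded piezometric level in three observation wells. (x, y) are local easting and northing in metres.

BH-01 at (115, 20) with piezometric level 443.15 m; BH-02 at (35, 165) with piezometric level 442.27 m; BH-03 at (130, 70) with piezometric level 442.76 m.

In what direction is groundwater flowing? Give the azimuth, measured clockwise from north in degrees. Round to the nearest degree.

016°

Differences from BH-01: to BH-02 (Δx, Δy, Δh) = (-80, 145, -0.88); to BH-03 = (15, 50, -0.39).
Determinant of the coordinate differences = (-80)·50 − 15·145 = -6175.
∂h/∂x = [(-0.88)·50 − (-0.39)·145] / -6175 = -0.002032
∂h/∂y = [(-80)·(-0.39) − 15·(-0.88)] / -6175 = -0.007190
Flow direction (−∇h) has components (+0.002032 E, +0.007190 N).
Azimuth = atan2(E, N) = atan2(+0.002032, +0.007190) = 15.8° ≈ 016°.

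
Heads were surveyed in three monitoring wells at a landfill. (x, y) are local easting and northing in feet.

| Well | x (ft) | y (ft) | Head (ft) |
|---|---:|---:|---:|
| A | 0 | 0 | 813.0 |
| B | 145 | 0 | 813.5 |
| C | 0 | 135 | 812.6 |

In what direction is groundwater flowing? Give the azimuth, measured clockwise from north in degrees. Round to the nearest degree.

∂h/∂x = (813.5 − 813.0) / (145 − 0) = +0.003448
∂h/∂y = (812.6 − 813.0) / (135 − 0) = -0.002963
Flow direction (−∇h) has components (-0.003448 E, +0.002963 N).
Azimuth = atan2(E, N) = atan2(-0.003448, +0.002963) = 310.7° ≈ 311°.

311°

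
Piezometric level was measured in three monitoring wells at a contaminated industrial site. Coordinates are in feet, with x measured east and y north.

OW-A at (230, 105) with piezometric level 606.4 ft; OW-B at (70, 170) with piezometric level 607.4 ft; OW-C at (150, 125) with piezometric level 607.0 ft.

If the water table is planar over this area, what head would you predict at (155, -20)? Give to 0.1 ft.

Differences from OW-A: to OW-B (Δx, Δy, Δh) = (-160, 65, +1.0); to OW-C = (-80, 20, +0.6).
Solve a·Δx + b·Δy = Δh: det = (-160)·20 − (-80)·65 = 2000.
∂h/∂x = [(+1.0)·20 − (+0.6)·65] / 2000 = -0.009500
∂h/∂y = [(-160)·(+0.6) − (-80)·(+1.0)] / 2000 = -0.008000
h(155, -20) = 606.4 + (-0.009500)·(-75) + (-0.008000)·(-125) = 606.4 +0.713 +1.000 = 608.113 ft.

608.1 ft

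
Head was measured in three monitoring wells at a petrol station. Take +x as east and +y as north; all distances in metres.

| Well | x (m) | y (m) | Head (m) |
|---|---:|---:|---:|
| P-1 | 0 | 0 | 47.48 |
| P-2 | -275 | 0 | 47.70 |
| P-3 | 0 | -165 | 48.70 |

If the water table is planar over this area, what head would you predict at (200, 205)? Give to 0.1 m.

∂h/∂x = (47.70 − 47.48) / (-275 − 0) = -0.0008000
∂h/∂y = (48.70 − 47.48) / (-165 − 0) = -0.007394
h(200, 205) = 47.48 + (-0.0008000)·(200) + (-0.007394)·(205) = 47.48 -0.160 -1.516 = 45.804 m.

45.8 m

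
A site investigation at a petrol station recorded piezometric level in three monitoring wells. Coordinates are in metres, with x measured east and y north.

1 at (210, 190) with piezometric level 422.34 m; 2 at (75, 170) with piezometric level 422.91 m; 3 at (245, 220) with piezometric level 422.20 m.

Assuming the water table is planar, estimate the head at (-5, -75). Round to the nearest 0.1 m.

423.2 m

With h = a·x + b·y + c and 1 as origin, the differences give:
  (-135)·a + (-20)·b = +0.57
  35·a + 30·b = -0.14
Eliminate b (×30 and ×(-20), subtract): -3350·a = 14.300 → a = ∂h/∂x = -0.004269
Back-substitute: b = ∂h/∂y = +0.0003134.
h(-5, -75) = 422.34 + (-0.004269)·(-215) + (+0.0003134)·(-265) = 422.34 +0.918 -0.083 = 423.175 m.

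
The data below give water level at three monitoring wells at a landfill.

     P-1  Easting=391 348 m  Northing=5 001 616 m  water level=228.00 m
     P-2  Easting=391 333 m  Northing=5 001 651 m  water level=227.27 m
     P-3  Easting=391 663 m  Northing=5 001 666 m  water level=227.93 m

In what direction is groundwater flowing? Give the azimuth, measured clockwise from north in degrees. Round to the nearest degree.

Differences from P-1: to P-2 (Δx, Δy, Δh) = (-15, 35, -0.73); to P-3 = (315, 50, -0.07).
Determinant of the coordinate differences = (-15)·50 − 315·35 = -11775.
∂h/∂x = [(-0.73)·50 − (-0.07)·35] / -11775 = +0.002892
∂h/∂y = [(-15)·(-0.07) − 315·(-0.73)] / -11775 = -0.01962
Flow direction (−∇h) has components (-0.002892 E, +0.01962 N).
Azimuth = atan2(E, N) = atan2(-0.002892, +0.01962) = 351.6° ≈ 352°.

352°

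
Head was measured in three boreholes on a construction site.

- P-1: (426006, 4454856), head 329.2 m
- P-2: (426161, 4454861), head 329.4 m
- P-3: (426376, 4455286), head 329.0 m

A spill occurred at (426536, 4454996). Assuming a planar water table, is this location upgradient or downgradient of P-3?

upgradient

Taking P-1 as reference: P-2−P-1 = (155, 5, +0.2); P-3−P-1 = (370, 430, -0.2).
Determinant of the coordinate differences = 155·430 − 370·5 = 64800.
∂h/∂x = [(+0.2)·430 − (-0.2)·5] / 64800 = +0.001343
∂h/∂y = [155·(-0.2) − 370·(+0.2)] / 64800 = -0.001620
Head at (426536, 4454996) = 329.2 + (+0.001343)·(530) + (-0.001620)·(140) = 329.68 m.
That is higher than the 329.0 m at P-3, so the point is upgradient.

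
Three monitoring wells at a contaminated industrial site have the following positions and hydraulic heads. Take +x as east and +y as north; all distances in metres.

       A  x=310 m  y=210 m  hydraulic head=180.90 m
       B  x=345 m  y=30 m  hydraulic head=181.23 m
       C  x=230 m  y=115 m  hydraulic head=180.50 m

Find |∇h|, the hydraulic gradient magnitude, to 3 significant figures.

0.00587

With h = a·x + b·y + c and A as origin, the differences give:
  35·a + (-180)·b = +0.33
  (-80)·a + (-95)·b = -0.40
Eliminate b (×(-95) and ×(-180), subtract): -17725·a = -103.350 → a = ∂h/∂x = +0.005831
Back-substitute: b = ∂h/∂y = -0.0006996.
|∇h| = √(0.005831² + -0.0006996²) = 0.005873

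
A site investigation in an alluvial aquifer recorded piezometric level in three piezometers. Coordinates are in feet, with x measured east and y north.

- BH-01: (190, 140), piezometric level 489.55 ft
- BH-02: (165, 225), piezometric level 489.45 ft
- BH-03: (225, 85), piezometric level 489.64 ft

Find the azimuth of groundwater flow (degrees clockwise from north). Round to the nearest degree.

300°

Taking BH-01 as reference: BH-02−BH-01 = (-25, 85, -0.10); BH-03−BH-01 = (35, -55, +0.09).
Determinant of the coordinate differences = (-25)·(-55) − 35·85 = -1600.
∂h/∂x = [(-0.10)·(-55) − (+0.09)·85] / -1600 = +0.001344
∂h/∂y = [(-25)·(+0.09) − 35·(-0.10)] / -1600 = -0.0007813
Flow direction (−∇h) has components (-0.001344 E, +0.0007813 N).
Azimuth = atan2(E, N) = atan2(-0.001344, +0.0007813) = 300.2° ≈ 300°.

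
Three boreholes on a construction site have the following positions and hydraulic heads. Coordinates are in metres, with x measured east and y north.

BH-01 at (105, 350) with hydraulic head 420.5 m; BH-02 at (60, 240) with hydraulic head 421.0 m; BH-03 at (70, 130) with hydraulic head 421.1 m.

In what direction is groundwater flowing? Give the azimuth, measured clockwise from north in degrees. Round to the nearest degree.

078°

With h = a·x + b·y + c and BH-01 as origin, the differences give:
  (-45)·a + (-110)·b = +0.5
  (-35)·a + (-220)·b = +0.6
Eliminate b (×(-220) and ×(-110), subtract): 6050·a = -44.00 → a = ∂h/∂x = -0.007273
Back-substitute: b = ∂h/∂y = -0.001570.
Flow direction (−∇h) has components (+0.007273 E, +0.001570 N).
Azimuth = atan2(E, N) = atan2(+0.007273, +0.001570) = 77.8° ≈ 078°.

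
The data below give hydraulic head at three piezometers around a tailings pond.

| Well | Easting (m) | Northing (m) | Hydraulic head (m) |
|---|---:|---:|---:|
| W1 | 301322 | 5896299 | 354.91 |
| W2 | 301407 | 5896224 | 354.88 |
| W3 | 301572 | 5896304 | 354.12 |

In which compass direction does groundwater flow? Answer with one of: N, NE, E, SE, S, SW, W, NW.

NE

Differences from W1: to W2 (Δx, Δy, Δh) = (85, -75, -0.03); to W3 = (250, 5, -0.79).
Determinant of the coordinate differences = 85·5 − 250·(-75) = 19175.
∂h/∂x = [(-0.03)·5 − (-0.79)·(-75)] / 19175 = -0.003098
∂h/∂y = [85·(-0.79) − 250·(-0.03)] / 19175 = -0.003111
Flow = −∇h = (+0.003098 east, +0.003111 north), which points northeast.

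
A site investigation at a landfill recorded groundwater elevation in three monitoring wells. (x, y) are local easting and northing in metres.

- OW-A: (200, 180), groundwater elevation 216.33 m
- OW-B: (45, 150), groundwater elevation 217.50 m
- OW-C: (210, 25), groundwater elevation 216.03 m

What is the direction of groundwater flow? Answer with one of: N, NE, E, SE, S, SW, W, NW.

Taking OW-A as reference: OW-B−OW-A = (-155, -30, +1.17); OW-C−OW-A = (10, -155, -0.30).
Solve a·Δx + b·Δy = Δh: det = (-155)·(-155) − 10·(-30) = 24325.
∂h/∂x = [(+1.17)·(-155) − (-0.30)·(-30)] / 24325 = -0.007825
∂h/∂y = [(-155)·(-0.30) − 10·(+1.17)] / 24325 = +0.001431
Flow = −∇h = (+0.007825 east, -0.001431 north), which points east.

E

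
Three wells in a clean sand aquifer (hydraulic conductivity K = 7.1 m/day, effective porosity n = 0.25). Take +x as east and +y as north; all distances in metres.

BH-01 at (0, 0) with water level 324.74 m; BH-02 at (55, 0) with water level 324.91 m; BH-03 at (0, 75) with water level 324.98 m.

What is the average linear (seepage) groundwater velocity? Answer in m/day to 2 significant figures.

∂h/∂x = (324.91 − 324.74) / (55 − 0) = +0.003091
∂h/∂y = (324.98 − 324.74) / (75 − 0) = +0.003200
|∇h| = √(0.003091² + 0.003200²) = 0.004449
Seepage velocity v = K·i/n = 7.1 × 0.004449 / 0.25 = 0.1264 m/day.

0.13 m/day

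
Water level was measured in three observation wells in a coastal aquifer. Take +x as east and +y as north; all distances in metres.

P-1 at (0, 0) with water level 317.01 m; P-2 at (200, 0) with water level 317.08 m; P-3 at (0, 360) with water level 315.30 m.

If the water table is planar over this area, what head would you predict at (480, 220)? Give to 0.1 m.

∂h/∂x = (317.08 − 317.01) / (200 − 0) = +0.0003500
∂h/∂y = (315.30 − 317.01) / (360 − 0) = -0.004750
h(480, 220) = 317.01 + (+0.0003500)·(480) + (-0.004750)·(220) = 317.01 +0.168 -1.045 = 316.133 m.

316.1 m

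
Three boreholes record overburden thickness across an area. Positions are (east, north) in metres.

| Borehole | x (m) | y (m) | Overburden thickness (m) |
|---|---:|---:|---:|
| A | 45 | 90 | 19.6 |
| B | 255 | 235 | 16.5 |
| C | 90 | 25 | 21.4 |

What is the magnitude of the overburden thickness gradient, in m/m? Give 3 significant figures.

0.0258 m/m

Taking A as reference: B−A = (210, 145, -3.1); C−A = (45, -65, +1.8).
Solve a·Δx + b·Δy = Δd: det = 210·(-65) − 45·145 = -20175.
∂d/∂x = [(-3.1)·(-65) − (+1.8)·145] / -20175 = +0.002949
∂d/∂y = [210·(+1.8) − 45·(-3.1)] / -20175 = -0.02565
|∇f| = √(0.002949² + -0.02565²) = 0.02582 m/m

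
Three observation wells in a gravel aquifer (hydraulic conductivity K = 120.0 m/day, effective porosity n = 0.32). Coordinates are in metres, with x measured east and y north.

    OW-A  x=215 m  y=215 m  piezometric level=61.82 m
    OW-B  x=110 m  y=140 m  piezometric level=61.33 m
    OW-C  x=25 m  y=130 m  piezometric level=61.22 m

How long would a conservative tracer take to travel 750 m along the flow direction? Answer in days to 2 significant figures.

Taking OW-A as reference: OW-B−OW-A = (-105, -75, -0.49); OW-C−OW-A = (-190, -85, -0.60).
Determinant of the coordinate differences = (-105)·(-85) − (-190)·(-75) = -5325.
∂h/∂x = [(-0.49)·(-85) − (-0.60)·(-75)] / -5325 = +0.0006291
∂h/∂y = [(-105)·(-0.60) − (-190)·(-0.49)] / -5325 = +0.005653
|∇h| = √(0.0006291² + 0.005653²) = 0.005688
Seepage velocity v = K·i/n = 120.0 × 0.005688 / 0.32 = 2.133 m/day.
t = 750 / 2.133 = 351.6 days.

350 days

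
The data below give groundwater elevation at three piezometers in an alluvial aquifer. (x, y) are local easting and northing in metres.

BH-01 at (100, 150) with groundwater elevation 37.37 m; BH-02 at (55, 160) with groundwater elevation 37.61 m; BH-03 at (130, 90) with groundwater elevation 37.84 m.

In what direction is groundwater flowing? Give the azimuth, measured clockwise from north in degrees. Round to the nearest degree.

034°

With h = a·x + b·y + c and BH-01 as origin, the differences give:
  (-45)·a + 10·b = +0.24
  30·a + (-60)·b = +0.47
Eliminate b (×(-60) and ×10, subtract): 2400·a = -19.100 → a = ∂h/∂x = -0.007958
Back-substitute: b = ∂h/∂y = -0.01181.
Flow direction (−∇h) has components (+0.007958 E, +0.01181 N).
Azimuth = atan2(E, N) = atan2(+0.007958, +0.01181) = 34.0° ≈ 034°.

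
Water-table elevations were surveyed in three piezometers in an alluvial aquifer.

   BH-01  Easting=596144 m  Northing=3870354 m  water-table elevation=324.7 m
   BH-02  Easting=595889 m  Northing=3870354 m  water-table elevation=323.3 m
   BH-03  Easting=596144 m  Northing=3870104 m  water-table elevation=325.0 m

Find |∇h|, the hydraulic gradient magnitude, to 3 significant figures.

0.00562

∂h/∂x = (323.3 − 324.7) / (595889 − 596144) = +0.005490
∂h/∂y = (325.0 − 324.7) / (3870104 − 3870354) = -0.001200
|∇h| = √(0.005490² + -0.001200²) = 0.00562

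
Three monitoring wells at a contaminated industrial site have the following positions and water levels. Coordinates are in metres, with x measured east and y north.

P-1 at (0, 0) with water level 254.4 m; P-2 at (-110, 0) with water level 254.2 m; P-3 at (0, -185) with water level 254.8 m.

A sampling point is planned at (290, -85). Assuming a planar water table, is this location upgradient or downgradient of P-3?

∂h/∂x = (254.2 − 254.4) / (-110 − 0) = +0.001818
∂h/∂y = (254.8 − 254.4) / (-185 − 0) = -0.002162
Head at (290, -85) = 254.4 + (+0.001818)·(290) + (-0.002162)·(-85) = 255.11 m.
That is higher than the 254.8 m at P-3, so the point is upgradient.

upgradient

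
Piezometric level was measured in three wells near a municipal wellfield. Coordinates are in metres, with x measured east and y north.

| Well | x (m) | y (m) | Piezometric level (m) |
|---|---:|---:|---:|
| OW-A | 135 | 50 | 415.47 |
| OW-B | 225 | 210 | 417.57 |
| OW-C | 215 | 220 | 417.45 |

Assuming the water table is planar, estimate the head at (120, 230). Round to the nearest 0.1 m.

Taking OW-A as reference: OW-B−OW-A = (90, 160, +2.10); OW-C−OW-A = (80, 170, +1.98).
Solve a·Δx + b·Δy = Δh: det = 90·170 − 80·160 = 2500.
∂h/∂x = [(+2.10)·170 − (+1.98)·160] / 2500 = +0.01608
∂h/∂y = [90·(+1.98) − 80·(+2.10)] / 2500 = +0.004080
h(120, 230) = 415.47 + (+0.01608)·(-15) + (+0.004080)·(180) = 415.47 -0.241 +0.734 = 415.963 m.

416.0 m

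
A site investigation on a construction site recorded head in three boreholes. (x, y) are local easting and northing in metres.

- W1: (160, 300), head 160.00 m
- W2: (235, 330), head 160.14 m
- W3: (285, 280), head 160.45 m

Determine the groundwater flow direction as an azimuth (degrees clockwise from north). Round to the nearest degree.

With h = a·x + b·y + c and W1 as origin, the differences give:
  75·a + 30·b = +0.14
  125·a + (-20)·b = +0.45
Eliminate b (×(-20) and ×30, subtract): -5250·a = -16.300 → a = ∂h/∂x = +0.003105
Back-substitute: b = ∂h/∂y = -0.003095.
Flow direction (−∇h) has components (-0.003105 E, +0.003095 N).
Azimuth = atan2(E, N) = atan2(-0.003105, +0.003095) = 314.9° ≈ 315°.

315°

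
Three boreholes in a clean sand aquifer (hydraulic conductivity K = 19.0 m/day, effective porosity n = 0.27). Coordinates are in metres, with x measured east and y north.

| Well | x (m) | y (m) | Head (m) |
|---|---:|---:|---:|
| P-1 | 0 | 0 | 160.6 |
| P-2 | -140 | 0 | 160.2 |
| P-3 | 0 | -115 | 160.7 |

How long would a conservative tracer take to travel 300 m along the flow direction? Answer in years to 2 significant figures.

3.9 years

∂h/∂x = (160.2 − 160.6) / (-140 − 0) = +0.002857
∂h/∂y = (160.7 − 160.6) / (-115 − 0) = -0.0008696
|∇h| = √(0.002857² + -0.0008696²) = 0.002986
Seepage velocity v = K·i/n = 19.0 × 0.002986 / 0.27 = 0.2101 m/day.
t = 300 / 0.2101 = 1428 days = 3.91 years.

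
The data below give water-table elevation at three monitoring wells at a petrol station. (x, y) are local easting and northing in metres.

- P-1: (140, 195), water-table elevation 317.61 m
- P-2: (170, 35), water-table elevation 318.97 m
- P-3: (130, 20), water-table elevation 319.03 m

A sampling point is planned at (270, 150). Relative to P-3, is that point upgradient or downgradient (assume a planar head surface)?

downgradient

With h = a·x + b·y + c and P-1 as origin, the differences give:
  30·a + (-160)·b = +1.36
  (-10)·a + (-175)·b = +1.42
Eliminate b (×(-175) and ×(-160), subtract): -6850·a = -10.800 → a = ∂h/∂x = +0.001577
Back-substitute: b = ∂h/∂y = -0.008204.
Head at (270, 150) = 317.61 + (+0.001577)·(130) + (-0.008204)·(-45) = 318.18 m.
That is lower than the 319.03 m at P-3, so the point is downgradient.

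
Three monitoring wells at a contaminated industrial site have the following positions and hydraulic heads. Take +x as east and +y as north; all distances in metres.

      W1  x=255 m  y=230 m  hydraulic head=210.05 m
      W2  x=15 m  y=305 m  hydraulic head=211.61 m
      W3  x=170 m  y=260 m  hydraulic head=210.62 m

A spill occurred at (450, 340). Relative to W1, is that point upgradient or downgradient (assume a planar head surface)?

Differences from W1: to W2 (Δx, Δy, Δh) = (-240, 75, +1.56); to W3 = (-85, 30, +0.57).
Solve a·Δx + b·Δy = Δh: det = (-240)·30 − (-85)·75 = -825.
∂h/∂x = [(+1.56)·30 − (+0.57)·75] / -825 = -0.004909
∂h/∂y = [(-240)·(+0.57) − (-85)·(+1.56)] / -825 = +0.005091
Head at (450, 340) = 210.05 + (-0.004909)·(195) + (+0.005091)·(110) = 209.65 m.
That is lower than the 210.05 m at W1, so the point is downgradient.

downgradient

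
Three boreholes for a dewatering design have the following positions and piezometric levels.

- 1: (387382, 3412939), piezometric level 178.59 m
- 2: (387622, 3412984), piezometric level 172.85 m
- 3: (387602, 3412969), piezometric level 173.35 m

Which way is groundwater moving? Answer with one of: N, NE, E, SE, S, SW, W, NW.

Taking 1 as reference: 2−1 = (240, 45, -5.74); 3−1 = (220, 30, -5.24).
Determinant of the coordinate differences = 240·30 − 220·45 = -2700.
∂h/∂x = [(-5.74)·30 − (-5.24)·45] / -2700 = -0.02356
∂h/∂y = [240·(-5.24) − 220·(-5.74)] / -2700 = -0.001926
Flow = −∇h = (+0.02356 east, +0.001926 north), which points east.

E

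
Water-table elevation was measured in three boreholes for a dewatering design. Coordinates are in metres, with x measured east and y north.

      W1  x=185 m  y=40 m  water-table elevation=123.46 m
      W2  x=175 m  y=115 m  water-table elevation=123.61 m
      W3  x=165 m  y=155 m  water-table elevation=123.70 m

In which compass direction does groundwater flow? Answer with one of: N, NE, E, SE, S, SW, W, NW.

Differences from W1: to W2 (Δx, Δy, Δh) = (-10, 75, +0.15); to W3 = (-20, 115, +0.24).
Solve a·Δx + b·Δy = Δh: det = (-10)·115 − (-20)·75 = 350.
∂h/∂x = [(+0.15)·115 − (+0.24)·75] / 350 = -0.002143
∂h/∂y = [(-10)·(+0.24) − (-20)·(+0.15)] / 350 = +0.001714
Flow = −∇h = (+0.002143 east, -0.001714 north), which points southeast.

SE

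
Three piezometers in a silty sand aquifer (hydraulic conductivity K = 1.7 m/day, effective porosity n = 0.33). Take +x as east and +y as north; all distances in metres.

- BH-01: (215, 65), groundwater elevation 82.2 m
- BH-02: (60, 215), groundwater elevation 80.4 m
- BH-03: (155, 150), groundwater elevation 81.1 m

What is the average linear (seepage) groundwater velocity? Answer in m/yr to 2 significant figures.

Three-point gradient (reference BH-01): Δ to BH-02 = (-155, 150, -1.8), Δ to BH-03 = (-60, 85, -1.1).
∂h/∂x = -0.002874, ∂h/∂y = -0.01497 (det = -4175).
|∇h| = √(-0.002874² + -0.01497²) = 0.01524
Seepage velocity v = K·i/n = 1.7 × 0.01524 / 0.33 = 0.07851 m/day = 28.68 m/yr.

29 m/yr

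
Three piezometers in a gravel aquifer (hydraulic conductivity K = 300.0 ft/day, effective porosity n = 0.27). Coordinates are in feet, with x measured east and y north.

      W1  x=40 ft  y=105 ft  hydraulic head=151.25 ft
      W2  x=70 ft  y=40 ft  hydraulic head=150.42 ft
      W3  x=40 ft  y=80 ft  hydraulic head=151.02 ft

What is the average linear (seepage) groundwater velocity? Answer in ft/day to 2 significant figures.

13 ft/day

Differences from W1: to W2 (Δx, Δy, Δh) = (30, -65, -0.83); to W3 = (0, -25, -0.23).
Solve a·Δx + b·Δy = Δh: det = 30·(-25) − 0·(-65) = -750.
∂h/∂x = [(-0.83)·(-25) − (-0.23)·(-65)] / -750 = -0.007733
∂h/∂y = [30·(-0.23) − 0·(-0.83)] / -750 = +0.009200
|∇h| = √(-0.007733² + 0.009200²) = 0.01202
Seepage velocity v = K·i/n = 300.0 × 0.01202 / 0.27 = 13.36 ft/day.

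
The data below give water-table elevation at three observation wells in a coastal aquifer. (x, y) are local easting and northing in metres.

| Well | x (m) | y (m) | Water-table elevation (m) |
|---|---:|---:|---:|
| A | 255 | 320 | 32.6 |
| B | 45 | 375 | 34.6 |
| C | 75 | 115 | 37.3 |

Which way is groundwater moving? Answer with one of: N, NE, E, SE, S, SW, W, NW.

Differences from A: to B (Δx, Δy, Δh) = (-210, 55, +2.0); to C = (-180, -205, +4.7).
Solve a·Δx + b·Δy = Δh: det = (-210)·(-205) − (-180)·55 = 52950.
∂h/∂x = [(+2.0)·(-205) − (+4.7)·55] / 52950 = -0.01263
∂h/∂y = [(-210)·(+4.7) − (-180)·(+2.0)] / 52950 = -0.01184
Flow = −∇h = (+0.01263 east, +0.01184 north), which points northeast.

NE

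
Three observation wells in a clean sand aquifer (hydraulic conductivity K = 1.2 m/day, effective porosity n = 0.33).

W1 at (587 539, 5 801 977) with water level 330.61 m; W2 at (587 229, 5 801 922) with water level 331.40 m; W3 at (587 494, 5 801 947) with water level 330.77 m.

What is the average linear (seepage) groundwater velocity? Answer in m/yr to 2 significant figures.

Three-point gradient (reference W1): Δ to W2 = (-310, -55, +0.79), Δ to W3 = (-45, -30, +0.16).
∂h/∂x = -0.002183, ∂h/∂y = -0.002059 (det = 6825).
|∇h| = √(-0.002183² + -0.002059²) = 0.003001
Seepage velocity v = K·i/n = 1.2 × 0.003001 / 0.33 = 0.01091 m/day = 3.985 m/yr.

4.0 m/yr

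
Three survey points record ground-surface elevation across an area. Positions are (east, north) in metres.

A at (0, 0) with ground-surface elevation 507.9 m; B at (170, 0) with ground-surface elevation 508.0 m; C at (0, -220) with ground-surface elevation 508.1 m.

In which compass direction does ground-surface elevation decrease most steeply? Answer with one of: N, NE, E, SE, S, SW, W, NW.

∂z/∂x = (508.0 − 507.9) / (170 − 0) = +0.0005882
∂z/∂y = (508.1 − 507.9) / (-220 − 0) = -0.0009091
Steepest decrease is along −∇f = (-0.0005882 E, +0.0009091 N) → northwest.

NW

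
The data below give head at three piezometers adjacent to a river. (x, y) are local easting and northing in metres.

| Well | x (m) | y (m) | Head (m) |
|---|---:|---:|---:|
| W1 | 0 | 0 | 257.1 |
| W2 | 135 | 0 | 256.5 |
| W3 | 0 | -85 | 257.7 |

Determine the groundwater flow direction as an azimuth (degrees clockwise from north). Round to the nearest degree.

∂h/∂x = (256.5 − 257.1) / (135 − 0) = -0.004444
∂h/∂y = (257.7 − 257.1) / (-85 − 0) = -0.007059
Flow direction (−∇h) has components (+0.004444 E, +0.007059 N).
Azimuth = atan2(E, N) = atan2(+0.004444, +0.007059) = 32.2° ≈ 032°.

032°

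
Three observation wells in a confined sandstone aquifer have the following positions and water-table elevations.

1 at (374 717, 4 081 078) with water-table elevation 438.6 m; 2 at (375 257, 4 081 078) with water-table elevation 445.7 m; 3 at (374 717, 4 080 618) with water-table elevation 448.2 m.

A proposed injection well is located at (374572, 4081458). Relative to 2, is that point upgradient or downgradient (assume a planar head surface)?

∂h/∂x = (445.7 − 438.6) / (375257 − 374717) = +0.01315
∂h/∂y = (448.2 − 438.6) / (4080618 − 4081078) = -0.02087
Head at (374572, 4081458) = 438.6 + (+0.01315)·(-145) + (-0.02087)·(380) = 428.76 m.
That is lower than the 445.7 m at 2, so the point is downgradient.

downgradient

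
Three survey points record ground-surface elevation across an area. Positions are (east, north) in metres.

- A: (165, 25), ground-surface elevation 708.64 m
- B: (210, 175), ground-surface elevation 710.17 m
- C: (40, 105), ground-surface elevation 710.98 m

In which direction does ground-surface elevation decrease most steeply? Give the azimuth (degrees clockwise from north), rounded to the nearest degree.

With z = a·x + b·y + c and A as origin, the differences give:
  45·a + 150·b = +1.53
  (-125)·a + 80·b = +2.34
Eliminate b (×80 and ×150, subtract): 22350·a = -228.600 → a = ∂z/∂x = -0.01023
Back-substitute: b = ∂z/∂y = +0.01327.
Steepest decrease is along −∇f: components (+0.01023 E, -0.01327 N).
Azimuth = atan2(+0.01023, -0.01327) = 142.4° ≈ 142°.

142°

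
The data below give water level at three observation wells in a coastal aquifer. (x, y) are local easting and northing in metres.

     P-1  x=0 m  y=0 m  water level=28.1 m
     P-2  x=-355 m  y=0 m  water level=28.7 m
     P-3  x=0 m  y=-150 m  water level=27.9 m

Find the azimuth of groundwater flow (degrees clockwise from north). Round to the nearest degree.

128°

∂h/∂x = (28.7 − 28.1) / (-355 − 0) = -0.001690
∂h/∂y = (27.9 − 28.1) / (-150 − 0) = +0.001333
Flow direction (−∇h) has components (+0.001690 E, -0.001333 N).
Azimuth = atan2(E, N) = atan2(+0.001690, -0.001333) = 128.3° ≈ 128°.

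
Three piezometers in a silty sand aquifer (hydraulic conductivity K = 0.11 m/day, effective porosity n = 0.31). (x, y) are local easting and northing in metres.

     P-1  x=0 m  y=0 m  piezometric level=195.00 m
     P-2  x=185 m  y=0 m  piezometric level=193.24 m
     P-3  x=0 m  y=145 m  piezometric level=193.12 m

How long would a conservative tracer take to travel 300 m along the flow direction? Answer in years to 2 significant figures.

140 years

∂h/∂x = (193.24 − 195.00) / (185 − 0) = -0.009514
∂h/∂y = (193.12 − 195.00) / (145 − 0) = -0.01297
|∇h| = √(-0.009514² + -0.01297²) = 0.01609
Seepage velocity v = K·i/n = 0.11 × 0.01609 / 0.31 = 0.005709 m/day.
t = 300 / 0.005709 = 5.255e+04 days = 144 years.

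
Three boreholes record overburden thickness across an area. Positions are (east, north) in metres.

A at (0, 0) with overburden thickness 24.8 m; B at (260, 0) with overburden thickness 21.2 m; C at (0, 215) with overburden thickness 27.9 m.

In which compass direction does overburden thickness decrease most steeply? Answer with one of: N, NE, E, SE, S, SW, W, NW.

∂d/∂x = (21.2 − 24.8) / (260 − 0) = -0.01385
∂d/∂y = (27.9 − 24.8) / (215 − 0) = +0.01442
Steepest decrease is along −∇f = (+0.01385 E, -0.01442 N) → southeast.

SE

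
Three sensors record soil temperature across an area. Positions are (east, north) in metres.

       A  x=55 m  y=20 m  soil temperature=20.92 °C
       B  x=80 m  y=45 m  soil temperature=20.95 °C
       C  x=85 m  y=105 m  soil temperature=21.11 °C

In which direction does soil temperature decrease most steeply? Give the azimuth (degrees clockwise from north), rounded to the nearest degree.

Differences from A: to B (Δx, Δy, Δh) = (25, 25, +0.03); to C = (30, 85, +0.19).
Solve a·Δx + b·Δy = ΔT: det = 25·85 − 30·25 = 1375.
∂T/∂x = [(+0.03)·85 − (+0.19)·25] / 1375 = -0.001600
∂T/∂y = [25·(+0.19) − 30·(+0.03)] / 1375 = +0.002800
Steepest decrease is along −∇f: components (+0.001600 E, -0.002800 N).
Azimuth = atan2(+0.001600, -0.002800) = 150.3° ≈ 150°.

150°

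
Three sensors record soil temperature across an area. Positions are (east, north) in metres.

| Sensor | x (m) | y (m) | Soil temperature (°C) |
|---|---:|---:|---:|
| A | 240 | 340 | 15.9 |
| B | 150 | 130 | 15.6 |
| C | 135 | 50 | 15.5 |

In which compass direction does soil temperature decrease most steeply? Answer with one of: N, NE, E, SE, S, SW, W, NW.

With T = a·x + b·y + c and A as origin, the differences give:
  (-90)·a + (-210)·b = -0.3
  (-105)·a + (-290)·b = -0.4
Eliminate b (×(-290) and ×(-210), subtract): 4050·a = 3.00 → a = ∂T/∂x = +0.0007407
Back-substitute: b = ∂T/∂y = +0.001111.
Steepest decrease is along −∇f = (-0.0007407 E, -0.001111 N) → southwest.

SW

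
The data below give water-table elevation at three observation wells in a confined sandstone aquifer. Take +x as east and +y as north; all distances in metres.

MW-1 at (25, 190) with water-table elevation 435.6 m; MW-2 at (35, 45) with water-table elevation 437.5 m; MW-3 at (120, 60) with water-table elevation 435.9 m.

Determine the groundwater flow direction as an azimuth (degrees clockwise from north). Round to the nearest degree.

Taking MW-1 as reference: MW-2−MW-1 = (10, -145, +1.9); MW-3−MW-1 = (95, -130, +0.3).
Solve a·Δx + b·Δy = Δh: det = 10·(-130) − 95·(-145) = 12475.
∂h/∂x = [(+1.9)·(-130) − (+0.3)·(-145)] / 12475 = -0.01631
∂h/∂y = [10·(+0.3) − 95·(+1.9)] / 12475 = -0.01423
Flow direction (−∇h) has components (+0.01631 E, +0.01423 N).
Azimuth = atan2(E, N) = atan2(+0.01631, +0.01423) = 48.9° ≈ 049°.

049°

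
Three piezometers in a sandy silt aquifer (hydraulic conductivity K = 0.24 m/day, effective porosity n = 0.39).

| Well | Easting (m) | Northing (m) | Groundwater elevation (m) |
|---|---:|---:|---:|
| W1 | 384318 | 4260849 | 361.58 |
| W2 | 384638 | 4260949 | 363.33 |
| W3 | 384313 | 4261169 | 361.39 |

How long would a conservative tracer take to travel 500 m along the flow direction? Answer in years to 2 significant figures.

Taking W1 as reference: W2−W1 = (320, 100, +1.75); W3−W1 = (-5, 320, -0.19).
Determinant of the coordinate differences = 320·320 − (-5)·100 = 102900.
∂h/∂x = [(+1.75)·320 − (-0.19)·100] / 102900 = +0.005627
∂h/∂y = [320·(-0.19) − (-5)·(+1.75)] / 102900 = -0.0005058
|∇h| = √(0.005627² + -0.0005058²) = 0.00565
Seepage velocity v = K·i/n = 0.24 × 0.00565 / 0.39 = 0.003477 m/day.
t = 500 / 0.003477 = 1.438e+05 days = 394 years.

390 years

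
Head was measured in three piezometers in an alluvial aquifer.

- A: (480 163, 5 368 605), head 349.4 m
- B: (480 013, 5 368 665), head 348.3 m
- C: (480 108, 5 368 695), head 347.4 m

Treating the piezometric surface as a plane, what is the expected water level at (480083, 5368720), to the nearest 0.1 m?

Differences from A: to B (Δx, Δy, Δh) = (-150, 60, -1.1); to C = (-55, 90, -2.0).
Solve a·Δx + b·Δy = Δh: det = (-150)·90 − (-55)·60 = -10200.
∂h/∂x = [(-1.1)·90 − (-2.0)·60] / -10200 = -0.002059
∂h/∂y = [(-150)·(-2.0) − (-55)·(-1.1)] / -10200 = -0.02348
h(480083, 5368720) = 349.4 + (-0.002059)·(-80) + (-0.02348)·(115) = 349.4 +0.165 -2.700 = 346.864 m.

346.9 m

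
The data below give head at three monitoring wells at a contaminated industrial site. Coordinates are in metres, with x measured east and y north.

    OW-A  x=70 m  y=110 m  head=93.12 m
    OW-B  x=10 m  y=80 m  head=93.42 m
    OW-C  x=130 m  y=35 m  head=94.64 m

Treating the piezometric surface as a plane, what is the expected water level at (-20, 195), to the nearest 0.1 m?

Taking OW-A as reference: OW-B−OW-A = (-60, -30, +0.30); OW-C−OW-A = (60, -75, +1.52).
Determinant of the coordinate differences = (-60)·(-75) − 60·(-30) = 6300.
∂h/∂x = [(+0.30)·(-75) − (+1.52)·(-30)] / 6300 = +0.003667
∂h/∂y = [(-60)·(+1.52) − 60·(+0.30)] / 6300 = -0.01733
h(-20, 195) = 93.12 + (+0.003667)·(-90) + (-0.01733)·(85) = 93.12 -0.330 -1.473 = 91.317 m.

91.3 m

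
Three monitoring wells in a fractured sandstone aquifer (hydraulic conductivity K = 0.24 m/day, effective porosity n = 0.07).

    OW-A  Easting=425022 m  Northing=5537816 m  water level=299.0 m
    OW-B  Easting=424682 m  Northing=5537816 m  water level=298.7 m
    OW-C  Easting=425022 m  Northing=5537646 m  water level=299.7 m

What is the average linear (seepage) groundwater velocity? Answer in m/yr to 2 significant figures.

5.3 m/yr

∂h/∂x = (298.7 − 299.0) / (424682 − 425022) = +0.0008824
∂h/∂y = (299.7 − 299.0) / (5537646 − 5537816) = -0.004118
|∇h| = √(0.0008824² + -0.004118²) = 0.004211
Seepage velocity v = K·i/n = 0.24 × 0.004211 / 0.07 = 0.01444 m/day = 5.274 m/yr.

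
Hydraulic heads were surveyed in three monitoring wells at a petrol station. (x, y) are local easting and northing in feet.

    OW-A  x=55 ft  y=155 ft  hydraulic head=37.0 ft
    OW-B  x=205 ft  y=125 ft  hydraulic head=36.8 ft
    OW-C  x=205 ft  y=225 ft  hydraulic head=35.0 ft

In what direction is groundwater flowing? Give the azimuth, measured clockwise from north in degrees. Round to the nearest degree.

Taking OW-A as reference: OW-B−OW-A = (150, -30, -0.2); OW-C−OW-A = (150, 70, -2.0).
Determinant of the coordinate differences = 150·70 − 150·(-30) = 15000.
∂h/∂x = [(-0.2)·70 − (-2.0)·(-30)] / 15000 = -0.004933
∂h/∂y = [150·(-2.0) − 150·(-0.2)] / 15000 = -0.01800
Flow direction (−∇h) has components (+0.004933 E, +0.01800 N).
Azimuth = atan2(E, N) = atan2(+0.004933, +0.01800) = 15.3° ≈ 015°.

015°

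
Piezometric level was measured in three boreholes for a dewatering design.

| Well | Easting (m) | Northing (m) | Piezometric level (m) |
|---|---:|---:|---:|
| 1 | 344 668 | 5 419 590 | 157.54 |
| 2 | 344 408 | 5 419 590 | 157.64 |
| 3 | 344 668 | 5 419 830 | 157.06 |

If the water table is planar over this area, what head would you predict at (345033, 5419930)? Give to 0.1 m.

156.7 m

∂h/∂x = (157.64 − 157.54) / (344408 − 344668) = -0.0003846
∂h/∂y = (157.06 − 157.54) / (5419830 − 5419590) = -0.002000
h(345033, 5419930) = 157.54 + (-0.0003846)·(365) + (-0.002000)·(340) = 157.54 -0.140 -0.680 = 156.720 m.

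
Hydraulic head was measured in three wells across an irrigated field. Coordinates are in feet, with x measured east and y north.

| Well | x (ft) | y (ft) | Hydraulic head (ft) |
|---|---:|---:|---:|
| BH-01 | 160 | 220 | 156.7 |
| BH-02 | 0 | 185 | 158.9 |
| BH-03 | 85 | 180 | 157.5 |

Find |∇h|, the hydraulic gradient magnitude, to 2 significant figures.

0.019

With h = a·x + b·y + c and BH-01 as origin, the differences give:
  (-160)·a + (-35)·b = +2.2
  (-75)·a + (-40)·b = +0.8
Eliminate b (×(-40) and ×(-35), subtract): 3775·a = -60.00 → a = ∂h/∂x = -0.01589
Back-substitute: b = ∂h/∂y = +0.009801.
|∇h| = √(-0.01589² + 0.009801²) = 0.01867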